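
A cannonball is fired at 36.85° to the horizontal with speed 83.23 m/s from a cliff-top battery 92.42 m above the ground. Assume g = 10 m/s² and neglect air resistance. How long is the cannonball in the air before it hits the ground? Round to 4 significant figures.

Vertical component: v_y = 83.23 sin 36.85° = 49.915 m/s.
Taking up as positive with launch at y = 92.42 m, landing at y = 0: 0 = 92.42 + 49.915 t − ½(10) t².
Solving 5.000 t² − 49.915 t − 92.42 = 0 gives t = [49.915 + √(49.915² + 4·5.000·92.42)] / 10.00 = 11.58 s.

11.58 s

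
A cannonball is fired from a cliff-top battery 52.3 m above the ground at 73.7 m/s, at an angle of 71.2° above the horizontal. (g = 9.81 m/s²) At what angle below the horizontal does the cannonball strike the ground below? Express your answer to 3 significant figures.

72.8°

v_x = 73.7 cos 71.2° = 23.75 m/s.
At impact |v_y| = √(v_y0² + 2 g h) = √(69.77² + 2×9.81×52.3) = 76.77 m/s.
Angle below horizontal = arctan(|v_y| / v_x) = arctan(76.77 / 23.75) = 72.8°.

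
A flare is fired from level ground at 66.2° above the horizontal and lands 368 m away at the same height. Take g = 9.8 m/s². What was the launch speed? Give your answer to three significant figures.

On level ground, R = v₀² sin(2θ) / g, so v₀ = √(R g / sin 2θ).
sin(2 × 66.2°) = 0.7385.
v₀ = √(368 × 9.8 / 0.7385) = √4883 = 69.9 m/s.

69.9 m/s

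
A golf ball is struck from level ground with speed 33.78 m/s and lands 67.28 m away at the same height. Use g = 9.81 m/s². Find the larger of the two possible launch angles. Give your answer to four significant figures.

72.33°

Level-ground range: R = v₀² sin(2θ)/g ⇒ sin 2θ = R g / v₀² = 67.28×9.81/33.78² = 0.5784.
2θ = arcsin(0.5784) = 35.338° or 180° − 35.338° = 144.662°.
So θ = 17.67° or θ = 72.33°.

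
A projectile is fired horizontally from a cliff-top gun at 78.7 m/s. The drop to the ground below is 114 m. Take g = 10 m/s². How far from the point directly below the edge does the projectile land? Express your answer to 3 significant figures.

Initial vertical velocity is zero, so the fall time comes from h = ½ g t²: t = √(2 × 114 / 10) = 4.775 s.
Horizontal motion is uniform at 78.7 m/s, so x = 78.7 × 4.775 = 376 m.

376 m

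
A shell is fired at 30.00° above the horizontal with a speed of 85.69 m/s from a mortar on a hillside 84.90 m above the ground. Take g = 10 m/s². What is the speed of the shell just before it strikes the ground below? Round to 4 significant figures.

95.08 m/s

v_x = 85.69 cos 30.00° = 74.210 m/s is unchanged throughout.
For the vertical component, v_y² = v_y0² + 2 g h = (42.845)² + 2×10×84.90 = 3533.7, so |v_y| = 59.445 m/s.
Impact speed = √(v_x² + v_y²) = √(5507.1 + 3533.7) = 95.08 m/s.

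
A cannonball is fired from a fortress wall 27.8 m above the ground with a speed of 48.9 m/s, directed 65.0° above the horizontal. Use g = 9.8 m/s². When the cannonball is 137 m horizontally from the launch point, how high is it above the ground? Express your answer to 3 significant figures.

106 m

v_x = 48.9 cos 65.0° = 20.67 m/s, v_y0 = 48.9 sin 65.0° = 44.32 m/s.
Time to reach x = 137 m: t = x / v_x = 137 / 20.67 = 6.628 s.
y = 27.8 + v_y0 t − ½ g t² = 27.8 + 44.32×6.628 − 4.900×6.628² = 106 m.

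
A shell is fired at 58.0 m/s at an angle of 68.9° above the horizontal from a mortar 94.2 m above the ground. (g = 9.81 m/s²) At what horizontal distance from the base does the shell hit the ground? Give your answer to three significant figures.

Components: v_x = 58.0 cos 68.9° = 20.88 m/s, v_y = 58.0 sin 68.9° = 54.11 m/s.
Vertical: 0 = 94.2 + 54.11 t − ½(9.81) t² ⇒ 4.905 t² − 54.11 t − 94.2 = 0.
t = [54.11 + √(2928 + 1848)] / 9.810 = 12.56 s.
Horizontal: R = v_x · t = 20.88 × 12.56 = 262 m.

262 m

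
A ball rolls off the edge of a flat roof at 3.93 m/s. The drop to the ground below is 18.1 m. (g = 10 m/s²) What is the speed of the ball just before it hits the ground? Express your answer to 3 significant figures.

19.4 m/s

Fall time: t = √(2 × 18.1 / 10) = 1.903 s.
At impact: v_x = 3.93 m/s (unchanged), v_y = g t = 10 × 1.903 = 19.03 m/s.
Speed = √(v_x² + v_y²) = √(15.44 + 362.1) = 19.4 m/s.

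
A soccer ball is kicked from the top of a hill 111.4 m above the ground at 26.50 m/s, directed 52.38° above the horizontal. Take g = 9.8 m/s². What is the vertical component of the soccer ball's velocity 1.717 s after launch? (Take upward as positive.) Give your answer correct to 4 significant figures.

4.163 m/s

Initial vertical component: v_y0 = 26.50 sin 52.38° = 20.990 m/s.
v_y(t) = v_y0 − g t = 20.990 − 9.8 × 1.717 = 4.163 m/s.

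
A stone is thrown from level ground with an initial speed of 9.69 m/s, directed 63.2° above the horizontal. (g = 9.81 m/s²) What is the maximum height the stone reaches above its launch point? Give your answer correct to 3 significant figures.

3.81 m

Vertical component of launch velocity: v_y = 9.69 sin 63.2° = 8.649 m/s.
At the highest point the vertical velocity is zero, so v_y² = 2 g h_max.
h_max = (8.649)² / (2 × 9.81) = 74.81 / 19.62 = 3.81 m.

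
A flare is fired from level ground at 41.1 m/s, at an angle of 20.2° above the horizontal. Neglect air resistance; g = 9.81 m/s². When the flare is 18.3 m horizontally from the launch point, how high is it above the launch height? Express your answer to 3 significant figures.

5.63 m

v_x = 41.1 cos 20.2° = 38.57 m/s, v_y0 = 41.1 sin 20.2° = 14.19 m/s.
Time to reach x = 18.3 m: t = x / v_x = 18.3 / 38.57 = 0.4745 s.
y = v_y0 t − ½ g t² = 14.19×0.4745 − 4.905×0.4745² = 5.63 m.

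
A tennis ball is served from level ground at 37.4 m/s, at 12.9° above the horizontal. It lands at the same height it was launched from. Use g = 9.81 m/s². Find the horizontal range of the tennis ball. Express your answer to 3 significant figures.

For level ground, R = v₀² sin(2θ) / g.
sin(2 × 12.9°) = sin 25.80° = 0.4352.
R = (37.4)² × 0.4352 / 9.81 = 62.1 m.

62.1 m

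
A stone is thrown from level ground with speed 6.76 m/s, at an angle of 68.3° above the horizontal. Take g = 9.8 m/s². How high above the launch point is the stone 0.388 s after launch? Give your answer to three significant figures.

v_y0 = 6.76 sin 68.3° = 6.281 m/s.
y(t) = v_y0 t − ½ g t² = 6.281×0.388 − 4.900×0.388² = 1.70 m.

1.70 m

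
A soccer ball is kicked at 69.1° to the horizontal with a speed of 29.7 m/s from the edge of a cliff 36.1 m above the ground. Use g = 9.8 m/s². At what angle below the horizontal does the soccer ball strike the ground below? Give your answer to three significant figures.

v_x = 29.7 cos 69.1° = 10.60 m/s.
At impact |v_y| = √(v_y0² + 2 g h) = √(27.75² + 2×9.8×36.1) = 38.44 m/s.
Angle below horizontal = arctan(|v_y| / v_x) = arctan(38.44 / 10.60) = 74.6°.

74.6°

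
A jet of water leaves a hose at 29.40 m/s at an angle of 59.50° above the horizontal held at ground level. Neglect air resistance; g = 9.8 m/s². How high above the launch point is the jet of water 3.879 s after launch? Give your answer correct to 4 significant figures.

24.53 m

v_y0 = 29.40 sin 59.50° = 25.332 m/s.
y(t) = v_y0 t − ½ g t² = 25.332×3.879 − 4.900×3.879² = 24.53 m.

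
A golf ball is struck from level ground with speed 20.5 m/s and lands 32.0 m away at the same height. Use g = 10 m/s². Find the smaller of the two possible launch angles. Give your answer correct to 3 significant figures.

24.8°

Level-ground range: R = v₀² sin(2θ)/g ⇒ sin 2θ = R g / v₀² = 32.0×10/20.5² = 0.7615.
2θ = arcsin(0.7615) = 49.60° or 180° − 49.60° = 130.40°.
So θ = 24.8° or θ = 65.2°.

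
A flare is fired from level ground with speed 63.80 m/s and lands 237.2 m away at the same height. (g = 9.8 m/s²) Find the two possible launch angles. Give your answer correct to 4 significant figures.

17.41° and 72.59°

Level-ground range: R = v₀² sin(2θ)/g ⇒ sin 2θ = R g / v₀² = 237.2×9.8/63.80² = 0.5711.
2θ = arcsin(0.5711) = 34.827° or 180° − 34.827° = 145.173°.
So θ = 17.41° or θ = 72.59°.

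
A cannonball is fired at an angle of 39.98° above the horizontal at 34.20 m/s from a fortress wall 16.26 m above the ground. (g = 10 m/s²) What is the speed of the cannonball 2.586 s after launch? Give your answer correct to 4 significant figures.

v_x = 34.20 cos 39.98° = 26.206 m/s (constant).
v_y(t) = 34.20 sin 39.98° − g t = 21.974 − 10 × 2.586 = -3.8860 m/s.
Speed = √(v_x² + v_y²) = √(686.75 + 15.101) = 26.49 m/s.

26.49 m/s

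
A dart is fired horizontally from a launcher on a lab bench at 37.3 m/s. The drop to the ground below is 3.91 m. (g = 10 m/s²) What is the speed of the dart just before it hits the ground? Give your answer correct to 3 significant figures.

38.3 m/s

Fall time: t = √(2 × 3.91 / 10) = 0.8843 s.
At impact: v_x = 37.3 m/s (unchanged), v_y = g t = 10 × 0.8843 = 8.843 m/s.
Speed = √(v_x² + v_y²) = √(1391 + 78.20) = 38.3 m/s.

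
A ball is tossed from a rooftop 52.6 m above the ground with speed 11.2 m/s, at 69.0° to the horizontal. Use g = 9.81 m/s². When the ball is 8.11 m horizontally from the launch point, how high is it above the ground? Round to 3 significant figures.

53.7 m

v_x = 11.2 cos 69.0° = 4.014 m/s, v_y0 = 11.2 sin 69.0° = 10.46 m/s.
Time to reach x = 8.11 m: t = x / v_x = 8.11 / 4.014 = 2.020 s.
y = 52.6 + v_y0 t − ½ g t² = 52.6 + 10.46×2.020 − 4.905×2.020² = 53.7 m.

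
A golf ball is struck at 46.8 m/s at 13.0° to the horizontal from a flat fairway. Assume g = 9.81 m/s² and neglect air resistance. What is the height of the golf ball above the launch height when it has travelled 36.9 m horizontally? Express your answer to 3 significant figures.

5.31 m

v_x = 46.8 cos 13.0° = 45.60 m/s, v_y0 = 46.8 sin 13.0° = 10.53 m/s.
Time to reach x = 36.9 m: t = x / v_x = 36.9 / 45.60 = 0.8092 s.
y = v_y0 t − ½ g t² = 10.53×0.8092 − 4.905×0.8092² = 5.31 m.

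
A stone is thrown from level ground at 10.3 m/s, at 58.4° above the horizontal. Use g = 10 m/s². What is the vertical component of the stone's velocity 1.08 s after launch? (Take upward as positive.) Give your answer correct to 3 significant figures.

-2.03 m/s

Initial vertical component: v_y0 = 10.3 sin 58.4° = 8.773 m/s.
v_y(t) = v_y0 − g t = 8.773 − 10 × 1.08 = -2.03 m/s.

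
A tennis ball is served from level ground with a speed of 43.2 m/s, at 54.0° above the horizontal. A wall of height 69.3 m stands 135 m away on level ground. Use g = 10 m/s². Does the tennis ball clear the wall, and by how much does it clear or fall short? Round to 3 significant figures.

v_x = 43.2 cos 54.0° = 25.39 m/s; v_y0 = 43.2 sin 54.0° = 34.95 m/s.
Time to reach the wall: t = 135 / 25.39 = 5.317 s.
Height at that point: y = 34.95×5.317 − 5.000×5.317² = 44.48 m.
That is 69.3 − 44.48 = 24.8 m below the top of the wall, so the tennis ball does not clear it.

No — it falls 24.8 m short of clearing the wall.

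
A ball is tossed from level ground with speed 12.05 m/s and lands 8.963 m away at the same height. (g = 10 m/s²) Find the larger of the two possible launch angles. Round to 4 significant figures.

Level-ground range: R = v₀² sin(2θ)/g ⇒ sin 2θ = R g / v₀² = 8.963×10/12.05² = 0.6173.
2θ = arcsin(0.6173) = 38.119° or 180° − 38.119° = 141.881°.
So θ = 19.06° or θ = 70.94°.

70.94°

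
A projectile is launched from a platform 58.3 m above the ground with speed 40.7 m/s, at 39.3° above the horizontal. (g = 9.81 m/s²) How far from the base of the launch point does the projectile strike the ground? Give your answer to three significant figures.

Components: v_x = 40.7 cos 39.3° = 31.50 m/s, v_y = 40.7 sin 39.3° = 25.78 m/s.
Vertical: 0 = 58.3 + 25.78 t − ½(9.81) t² ⇒ 4.905 t² − 25.78 t − 58.3 = 0.
t = [25.78 + √(664.6 + 1144)] / 9.810 = 6.963 s.
Horizontal: R = v_x · t = 31.50 × 6.963 = 219 m.

219 m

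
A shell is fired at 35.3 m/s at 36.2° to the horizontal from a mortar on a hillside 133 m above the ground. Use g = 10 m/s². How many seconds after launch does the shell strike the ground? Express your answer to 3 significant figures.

Vertical component: v_y = 35.3 sin 36.2° = 20.85 m/s.
Taking up as positive with launch at y = 133 m, landing at y = 0: 0 = 133 + 20.85 t − ½(10) t².
Solving 5.000 t² − 20.85 t − 133 = 0 gives t = [20.85 + √(20.85² + 4·5.000·133)] / 10.00 = 7.65 s.

7.65 s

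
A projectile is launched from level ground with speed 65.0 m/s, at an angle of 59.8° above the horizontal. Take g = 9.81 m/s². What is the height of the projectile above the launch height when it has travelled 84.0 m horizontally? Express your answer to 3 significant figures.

112 m

v_x = 65.0 cos 59.8° = 32.70 m/s, v_y0 = 65.0 sin 59.8° = 56.18 m/s.
Time to reach x = 84.0 m: t = x / v_x = 84.0 / 32.70 = 2.569 s.
y = v_y0 t − ½ g t² = 56.18×2.569 − 4.905×2.569² = 112 m.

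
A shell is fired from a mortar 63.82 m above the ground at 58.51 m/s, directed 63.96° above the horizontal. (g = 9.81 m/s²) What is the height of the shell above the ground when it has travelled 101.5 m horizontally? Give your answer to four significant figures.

195.0 m

v_x = 58.51 cos 63.96° = 25.686 m/s, v_y0 = 58.51 sin 63.96° = 52.571 m/s.
Time to reach x = 101.5 m: t = x / v_x = 101.5 / 25.686 = 3.9516 s.
y = 63.82 + v_y0 t − ½ g t² = 63.82 + 52.571×3.9516 − 4.905×3.9516² = 195.0 m.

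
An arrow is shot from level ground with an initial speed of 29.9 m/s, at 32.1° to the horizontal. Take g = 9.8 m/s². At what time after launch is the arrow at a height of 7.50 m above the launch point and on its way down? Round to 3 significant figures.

v_y0 = 29.9 sin 32.1° = 15.89 m/s.
Set y = v_y0 t − ½ g t² = 7.50: 4.900 t² − 15.89 t + 7.50 = 0.
t = [15.89 ± √(252.5 − 147.0)] / 9.8 = (15.89 ± 10.27) / 9.8, giving t = 0.573 s or t = 2.67 s.
On the way down corresponds to the larger root: t = 2.67 s.

2.67 s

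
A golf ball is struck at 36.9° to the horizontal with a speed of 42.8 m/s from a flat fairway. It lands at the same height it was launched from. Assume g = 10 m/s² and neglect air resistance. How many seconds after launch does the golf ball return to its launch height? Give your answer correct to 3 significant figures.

5.14 s

Vertical component: v_y = 42.8 sin 36.9° = 25.70 m/s.
For a projectile landing at launch height, time of flight is t = 2 v_y / g = 2 × 25.70 / 10 = 5.14 s.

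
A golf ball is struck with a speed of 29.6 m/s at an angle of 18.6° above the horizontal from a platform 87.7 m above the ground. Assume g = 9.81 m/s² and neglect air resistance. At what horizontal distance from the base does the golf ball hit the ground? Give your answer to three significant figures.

Components: v_x = 29.6 cos 18.6° = 28.05 m/s, v_y = 29.6 sin 18.6° = 9.441 m/s.
Vertical: 0 = 87.7 + 9.441 t − ½(9.81) t² ⇒ 4.905 t² − 9.441 t − 87.7 = 0.
t = [9.441 + √(89.13 + 1721)] / 9.810 = 5.299 s.
Horizontal: R = v_x · t = 28.05 × 5.299 = 149 m.

149 m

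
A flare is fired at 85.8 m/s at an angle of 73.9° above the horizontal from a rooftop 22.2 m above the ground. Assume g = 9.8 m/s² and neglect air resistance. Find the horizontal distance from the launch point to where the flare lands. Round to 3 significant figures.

Components: v_x = 85.8 cos 73.9° = 23.79 m/s, v_y = 85.8 sin 73.9° = 82.43 m/s.
Vertical: 0 = 22.2 + 82.43 t − ½(9.8) t² ⇒ 4.900 t² − 82.43 t − 22.2 = 0.
t = [82.43 + √(6795 + 435.1)] / 9.800 = 17.09 s.
Horizontal: R = v_x · t = 23.79 × 17.09 = 407 m.

407 m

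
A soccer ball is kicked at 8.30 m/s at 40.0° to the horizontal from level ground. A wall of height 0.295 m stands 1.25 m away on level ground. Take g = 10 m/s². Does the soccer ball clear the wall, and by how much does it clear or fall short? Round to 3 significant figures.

v_x = 8.30 cos 40.0° = 6.358 m/s; v_y0 = 8.30 sin 40.0° = 5.335 m/s.
Time to reach the wall: t = 1.25 / 6.358 = 0.1966 s.
Height at that point: y = 5.335×0.1966 − 5.000×0.1966² = 0.8556 m.
That is 0.8556 − 0.295 = 0.561 m above the top of the wall, so the soccer ball clears it.

Yes — it clears the wall by 0.561 m.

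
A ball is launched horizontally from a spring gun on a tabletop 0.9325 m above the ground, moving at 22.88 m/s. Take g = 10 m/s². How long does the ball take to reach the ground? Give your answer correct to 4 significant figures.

The horizontal speed doesn't affect the fall. With v_y0 = 0, h = ½ g t².
t = √(2 × 0.9325 / 10) = √0.18650 = 0.4319 s.

0.4319 s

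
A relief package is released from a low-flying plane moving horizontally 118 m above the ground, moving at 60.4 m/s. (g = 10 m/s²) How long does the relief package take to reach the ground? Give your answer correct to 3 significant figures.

The horizontal speed doesn't affect the fall. With v_y0 = 0, h = ½ g t².
t = √(2 × 118 / 10) = √23.60 = 4.86 s.

4.86 s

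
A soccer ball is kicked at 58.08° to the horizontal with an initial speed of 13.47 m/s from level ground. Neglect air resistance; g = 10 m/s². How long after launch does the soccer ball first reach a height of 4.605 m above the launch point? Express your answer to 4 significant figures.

v_y0 = 13.47 sin 58.08° = 11.433 m/s.
Set y = v_y0 t − ½ g t² = 4.605: 5.000 t² − 11.433 t + 4.605 = 0.
t = [11.433 ± √(130.71 − 92.100)] / 10 = (11.433 ± 6.2137) / 10, giving t = 0.5219 s or t = 1.765 s.
The soccer ball is on the way up at the first time, so t = 0.5219 s.

0.5219 s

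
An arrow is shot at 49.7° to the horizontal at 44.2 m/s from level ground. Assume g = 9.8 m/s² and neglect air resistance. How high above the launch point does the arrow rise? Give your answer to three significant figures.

58.0 m

Vertical component of launch velocity: v_y = 44.2 sin 49.7° = 33.71 m/s.
At the highest point the vertical velocity is zero, so v_y² = 2 g h_max.
h_max = (33.71)² / (2 × 9.8) = 1136 / 19.60 = 58.0 m.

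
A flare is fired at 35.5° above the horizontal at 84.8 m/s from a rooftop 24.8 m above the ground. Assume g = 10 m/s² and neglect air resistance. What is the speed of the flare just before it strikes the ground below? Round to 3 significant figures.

87.7 m/s

v_x = 84.8 cos 35.5° = 69.04 m/s is unchanged throughout.
For the vertical component, v_y² = v_y0² + 2 g h = (49.24)² + 2×10×24.8 = 2921, so |v_y| = 54.05 m/s.
Impact speed = √(v_x² + v_y²) = √(4767 + 2921) = 87.7 m/s.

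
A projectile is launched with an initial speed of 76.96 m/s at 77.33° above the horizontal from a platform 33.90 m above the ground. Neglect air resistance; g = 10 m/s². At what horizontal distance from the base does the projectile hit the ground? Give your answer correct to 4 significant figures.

Components: v_x = 76.96 cos 77.33° = 16.880 m/s, v_y = 76.96 sin 77.33° = 75.086 m/s.
Vertical: 0 = 33.90 + 75.086 t − ½(10) t² ⇒ 5.000 t² − 75.086 t − 33.90 = 0.
t = [75.086 + √(5637.9 + 678.00)] / 10.00 = 15.456 s.
Horizontal: R = v_x · t = 16.880 × 15.456 = 260.9 m.

260.9 m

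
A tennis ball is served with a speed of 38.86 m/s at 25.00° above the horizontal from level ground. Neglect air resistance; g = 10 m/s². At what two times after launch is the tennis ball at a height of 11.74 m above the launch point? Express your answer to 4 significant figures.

v_y0 = 38.86 sin 25.00° = 16.423 m/s.
Set y = v_y0 t − ½ g t² = 11.74: 5.000 t² − 16.423 t + 11.74 = 0.
t = [16.423 ± √(269.71 − 234.80)] / 10 = (16.423 ± 5.9085) / 10, giving t = 1.051 s or t = 2.233 s.
So the tennis ball is at 11.74 m at t = 1.051 s (rising) and t = 2.233 s (falling).

1.051 s and 2.233 s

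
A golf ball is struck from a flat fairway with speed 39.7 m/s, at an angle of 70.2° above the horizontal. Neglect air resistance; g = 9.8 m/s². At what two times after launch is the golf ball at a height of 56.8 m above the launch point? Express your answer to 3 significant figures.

v_y0 = 39.7 sin 70.2° = 37.35 m/s.
Set y = v_y0 t − ½ g t² = 56.8: 4.900 t² − 37.35 t + 56.8 = 0.
t = [37.35 ± √(1395 − 1113)] / 9.8 = (37.35 ± 16.79) / 9.8, giving t = 2.10 s or t = 5.52 s.
So the golf ball is at 56.8 m at t = 2.10 s (rising) and t = 5.52 s (falling).

2.10 s and 5.52 s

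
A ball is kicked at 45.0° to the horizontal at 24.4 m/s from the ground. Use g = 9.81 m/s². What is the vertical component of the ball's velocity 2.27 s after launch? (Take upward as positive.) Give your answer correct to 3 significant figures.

Initial vertical component: v_y0 = 24.4 sin 45.0° = 17.25 m/s.
v_y(t) = v_y0 − g t = 17.25 − 9.81 × 2.27 = -5.02 m/s.

-5.02 m/s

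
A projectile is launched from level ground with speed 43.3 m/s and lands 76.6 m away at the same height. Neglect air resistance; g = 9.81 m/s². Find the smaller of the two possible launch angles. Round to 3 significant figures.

Level-ground range: R = v₀² sin(2θ)/g ⇒ sin 2θ = R g / v₀² = 76.6×9.81/43.3² = 0.4008.
2θ = arcsin(0.4008) = 23.63° or 180° − 23.63° = 156.37°.
So θ = 11.8° or θ = 78.2°.

11.8°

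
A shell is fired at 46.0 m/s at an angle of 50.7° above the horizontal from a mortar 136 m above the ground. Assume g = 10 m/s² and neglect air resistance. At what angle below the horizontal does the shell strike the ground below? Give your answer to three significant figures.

v_x = 46.0 cos 50.7° = 29.14 m/s.
At impact |v_y| = √(v_y0² + 2 g h) = √(35.60² + 2×10×136) = 63.15 m/s.
Angle below horizontal = arctan(|v_y| / v_x) = arctan(63.15 / 29.14) = 65.2°.

65.2°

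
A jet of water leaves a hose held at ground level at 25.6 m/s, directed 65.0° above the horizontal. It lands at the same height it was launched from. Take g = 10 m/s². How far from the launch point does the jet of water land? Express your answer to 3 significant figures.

For level ground, R = v₀² sin(2θ) / g.
sin(2 × 65.0°) = sin 130.0° = 0.7660.
R = (25.6)² × 0.7660 / 10 = 50.2 m.

50.2 m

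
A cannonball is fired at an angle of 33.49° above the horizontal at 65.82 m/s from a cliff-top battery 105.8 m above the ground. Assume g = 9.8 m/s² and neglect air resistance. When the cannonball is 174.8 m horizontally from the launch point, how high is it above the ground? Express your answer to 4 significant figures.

171.8 m

v_x = 65.82 cos 33.49° = 54.893 m/s, v_y0 = 65.82 sin 33.49° = 36.319 m/s.
Time to reach x = 174.8 m: t = x / v_x = 174.8 / 54.893 = 3.1844 s.
y = 105.8 + v_y0 t − ½ g t² = 105.8 + 36.319×3.1844 − 4.900×3.1844² = 171.8 m.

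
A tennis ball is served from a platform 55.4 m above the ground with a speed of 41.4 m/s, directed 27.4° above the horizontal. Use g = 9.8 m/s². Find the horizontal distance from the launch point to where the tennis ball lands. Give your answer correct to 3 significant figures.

214 m

Components: v_x = 41.4 cos 27.4° = 36.76 m/s, v_y = 41.4 sin 27.4° = 19.05 m/s.
Vertical: 0 = 55.4 + 19.05 t − ½(9.8) t² ⇒ 4.900 t² − 19.05 t − 55.4 = 0.
t = [19.05 + √(362.9 + 1086)] / 9.800 = 5.828 s.
Horizontal: R = v_x · t = 36.76 × 5.828 = 214 m.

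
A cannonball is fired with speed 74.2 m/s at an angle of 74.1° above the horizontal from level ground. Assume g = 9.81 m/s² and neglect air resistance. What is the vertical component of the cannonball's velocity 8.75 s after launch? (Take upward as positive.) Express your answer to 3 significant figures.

Initial vertical component: v_y0 = 74.2 sin 74.1° = 71.36 m/s.
v_y(t) = v_y0 − g t = 71.36 − 9.81 × 8.75 = -14.5 m/s.

-14.5 m/s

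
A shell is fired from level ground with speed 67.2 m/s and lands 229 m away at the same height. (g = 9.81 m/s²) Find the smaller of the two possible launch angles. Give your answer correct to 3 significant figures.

Level-ground range: R = v₀² sin(2θ)/g ⇒ sin 2θ = R g / v₀² = 229×9.81/67.2² = 0.4975.
2θ = arcsin(0.4975) = 29.83° or 180° − 29.83° = 150.17°.
So θ = 14.9° or θ = 75.1°.

14.9°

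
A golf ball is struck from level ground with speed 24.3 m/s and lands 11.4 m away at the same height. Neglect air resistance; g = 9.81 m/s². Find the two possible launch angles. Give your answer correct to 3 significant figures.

5.46° and 84.5°

Level-ground range: R = v₀² sin(2θ)/g ⇒ sin 2θ = R g / v₀² = 11.4×9.81/24.3² = 0.1894.
2θ = arcsin(0.1894) = 10.92° or 180° − 10.92° = 169.08°.
So θ = 5.46° or θ = 84.5°.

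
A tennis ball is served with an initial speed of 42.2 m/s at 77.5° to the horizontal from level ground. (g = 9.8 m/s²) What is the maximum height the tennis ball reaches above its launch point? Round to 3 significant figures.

86.6 m

Vertical component of launch velocity: v_y = 42.2 sin 77.5° = 41.20 m/s.
At the highest point the vertical velocity is zero, so v_y² = 2 g h_max.
h_max = (41.20)² / (2 × 9.8) = 1697 / 19.60 = 86.6 m.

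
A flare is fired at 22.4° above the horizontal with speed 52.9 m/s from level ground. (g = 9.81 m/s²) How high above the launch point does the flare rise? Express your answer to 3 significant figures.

20.7 m

Vertical component of launch velocity: v_y = 52.9 sin 22.4° = 20.16 m/s.
At the highest point the vertical velocity is zero, so v_y² = 2 g h_max.
h_max = (20.16)² / (2 × 9.81) = 406.4 / 19.62 = 20.7 m.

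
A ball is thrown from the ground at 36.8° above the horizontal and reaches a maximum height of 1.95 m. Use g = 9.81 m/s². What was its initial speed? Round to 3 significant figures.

At maximum height v_y = 0, so (v₀ sin θ)² = 2 g H.
v₀ sin 36.8° = √(2 × 9.81 × 1.95) = 6.185 m/s.
v₀ = 6.185 / sin 36.8° = 6.185 / 0.5990 = 10.3 m/s.

10.3 m/s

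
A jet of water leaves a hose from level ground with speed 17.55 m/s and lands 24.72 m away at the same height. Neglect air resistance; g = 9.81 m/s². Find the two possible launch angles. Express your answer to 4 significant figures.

25.97° and 64.03°

Level-ground range: R = v₀² sin(2θ)/g ⇒ sin 2θ = R g / v₀² = 24.72×9.81/17.55² = 0.7873.
2θ = arcsin(0.7873) = 51.934° or 180° − 51.934° = 128.066°.
So θ = 25.97° or θ = 64.03°.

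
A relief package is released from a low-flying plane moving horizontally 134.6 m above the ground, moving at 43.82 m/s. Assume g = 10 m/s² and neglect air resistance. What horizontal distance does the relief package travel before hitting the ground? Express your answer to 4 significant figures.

227.4 m

Initial vertical velocity is zero, so the fall time comes from h = ½ g t²: t = √(2 × 134.6 / 10) = 5.1884 s.
Horizontal motion is uniform at 43.82 m/s, so x = 43.82 × 5.1884 = 227.4 m.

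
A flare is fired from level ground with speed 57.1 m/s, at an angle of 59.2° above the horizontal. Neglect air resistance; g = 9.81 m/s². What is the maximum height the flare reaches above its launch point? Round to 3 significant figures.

Vertical component of launch velocity: v_y = 57.1 sin 59.2° = 49.05 m/s.
At the highest point the vertical velocity is zero, so v_y² = 2 g h_max.
h_max = (49.05)² / (2 × 9.81) = 2406 / 19.62 = 123 m.

123 m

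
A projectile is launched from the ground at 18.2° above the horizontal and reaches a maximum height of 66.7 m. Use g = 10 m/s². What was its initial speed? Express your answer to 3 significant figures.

At maximum height v_y = 0, so (v₀ sin θ)² = 2 g H.
v₀ sin 18.2° = √(2 × 10 × 66.7) = 36.52 m/s.
v₀ = 36.52 / sin 18.2° = 36.52 / 0.3123 = 117 m/s.

117 m/s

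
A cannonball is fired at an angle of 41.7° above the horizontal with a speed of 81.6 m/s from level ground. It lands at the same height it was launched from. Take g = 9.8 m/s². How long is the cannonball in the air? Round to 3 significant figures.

11.1 s

Vertical component: v_y = 81.6 sin 41.7° = 54.28 m/s.
For a projectile landing at launch height, time of flight is t = 2 v_y / g = 2 × 54.28 / 9.8 = 11.1 s.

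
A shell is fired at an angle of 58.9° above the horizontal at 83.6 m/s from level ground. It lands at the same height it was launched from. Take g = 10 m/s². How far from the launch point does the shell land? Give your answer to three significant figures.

618 m

For level ground, R = v₀² sin(2θ) / g.
sin(2 × 58.9°) = sin 117.8° = 0.8846.
R = (83.6)² × 0.8846 / 10 = 618 m.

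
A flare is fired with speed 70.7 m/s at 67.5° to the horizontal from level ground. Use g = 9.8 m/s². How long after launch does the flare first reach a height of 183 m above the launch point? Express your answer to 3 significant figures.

4.00 s

v_y0 = 70.7 sin 67.5° = 65.32 m/s.
Set y = v_y0 t − ½ g t² = 183: 4.900 t² − 65.32 t + 183 = 0.
t = [65.32 ± √(4267 − 3587)] / 9.8 = (65.32 ± 26.08) / 9.8, giving t = 4.00 s or t = 9.33 s.
The flare is on the way up at the first time, so t = 4.00 s.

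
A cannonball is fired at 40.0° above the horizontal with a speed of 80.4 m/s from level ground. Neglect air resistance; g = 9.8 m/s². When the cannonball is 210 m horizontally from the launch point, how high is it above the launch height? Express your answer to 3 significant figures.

v_x = 80.4 cos 40.0° = 61.59 m/s, v_y0 = 80.4 sin 40.0° = 51.68 m/s.
Time to reach x = 210 m: t = x / v_x = 210 / 61.59 = 3.410 s.
y = v_y0 t − ½ g t² = 51.68×3.410 − 4.900×3.410² = 119 m.

119 m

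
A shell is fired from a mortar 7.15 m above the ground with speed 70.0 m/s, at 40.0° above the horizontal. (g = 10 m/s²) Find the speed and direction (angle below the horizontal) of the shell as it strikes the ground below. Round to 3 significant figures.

71.0 m/s at 41.0° below the horizontal

v_x = 70.0 cos 40.0° = 53.62 m/s (constant).
|v_y| at impact = √((45.00)² + 2×10×7.15) = 46.56 m/s.
Speed = √(53.62² + 46.56²) = 71.0 m/s; angle = arctan(46.56/53.62) = 41.0° below horizontal.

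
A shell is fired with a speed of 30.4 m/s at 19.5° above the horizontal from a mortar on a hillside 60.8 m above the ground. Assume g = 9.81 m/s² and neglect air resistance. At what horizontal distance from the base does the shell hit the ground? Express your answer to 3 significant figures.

135 m

Components: v_x = 30.4 cos 19.5° = 28.66 m/s, v_y = 30.4 sin 19.5° = 10.15 m/s.
Vertical: 0 = 60.8 + 10.15 t − ½(9.81) t² ⇒ 4.905 t² − 10.15 t − 60.8 = 0.
t = [10.15 + √(103.0 + 1193)] / 9.810 = 4.704 s.
Horizontal: R = v_x · t = 28.66 × 4.704 = 135 m.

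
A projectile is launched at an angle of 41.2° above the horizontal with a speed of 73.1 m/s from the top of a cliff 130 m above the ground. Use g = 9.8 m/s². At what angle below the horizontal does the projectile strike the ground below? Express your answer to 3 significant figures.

v_x = 73.1 cos 41.2° = 55.00 m/s.
At impact |v_y| = √(v_y0² + 2 g h) = √(48.15² + 2×9.8×130) = 69.76 m/s.
Angle below horizontal = arctan(|v_y| / v_x) = arctan(69.76 / 55.00) = 51.7°.

51.7°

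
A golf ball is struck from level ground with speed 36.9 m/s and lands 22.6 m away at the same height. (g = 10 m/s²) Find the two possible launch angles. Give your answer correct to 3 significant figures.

Level-ground range: R = v₀² sin(2θ)/g ⇒ sin 2θ = R g / v₀² = 22.6×10/36.9² = 0.1660.
2θ = arcsin(0.1660) = 9.555° or 180° − 9.555° = 170.445°.
So θ = 4.78° or θ = 85.2°.

4.78° and 85.2°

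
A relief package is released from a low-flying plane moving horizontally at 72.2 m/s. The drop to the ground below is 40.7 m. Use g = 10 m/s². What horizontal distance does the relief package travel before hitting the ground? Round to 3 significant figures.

206 m

Initial vertical velocity is zero, so the fall time comes from h = ½ g t²: t = √(2 × 40.7 / 10) = 2.853 s.
Horizontal motion is uniform at 72.2 m/s, so x = 72.2 × 2.853 = 206 m.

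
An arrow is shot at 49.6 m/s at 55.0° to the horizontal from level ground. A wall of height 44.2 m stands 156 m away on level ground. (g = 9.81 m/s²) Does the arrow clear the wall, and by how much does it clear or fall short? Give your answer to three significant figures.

Yes — it clears the wall by 31.1 m.

v_x = 49.6 cos 55.0° = 28.45 m/s; v_y0 = 49.6 sin 55.0° = 40.63 m/s.
Time to reach the wall: t = 156 / 28.45 = 5.483 s.
Height at that point: y = 40.63×5.483 − 4.905×5.483² = 75.31 m.
That is 75.31 − 44.2 = 31.1 m above the top of the wall, so the arrow clears it.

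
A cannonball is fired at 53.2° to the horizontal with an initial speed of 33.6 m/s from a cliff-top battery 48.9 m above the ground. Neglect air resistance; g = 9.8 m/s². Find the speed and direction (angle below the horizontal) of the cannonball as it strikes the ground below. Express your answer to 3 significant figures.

45.7 m/s at 63.9° below the horizontal

v_x = 33.6 cos 53.2° = 20.13 m/s (constant).
|v_y| at impact = √((26.90)² + 2×9.8×48.9) = 41.01 m/s.
Speed = √(20.13² + 41.01²) = 45.7 m/s; angle = arctan(41.01/20.13) = 63.9° below horizontal.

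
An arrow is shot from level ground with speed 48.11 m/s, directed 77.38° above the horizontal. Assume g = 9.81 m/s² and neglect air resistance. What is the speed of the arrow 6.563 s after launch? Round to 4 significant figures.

v_x = 48.11 cos 77.38° = 10.511 m/s (constant).
v_y(t) = 48.11 sin 77.38° − g t = 46.948 − 9.81 × 6.563 = -17.435 m/s.
Speed = √(v_x² + v_y²) = √(110.48 + 303.98) = 20.36 m/s.

20.36 m/s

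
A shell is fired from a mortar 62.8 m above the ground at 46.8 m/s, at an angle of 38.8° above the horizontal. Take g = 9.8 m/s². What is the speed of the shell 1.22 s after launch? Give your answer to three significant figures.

v_x = 46.8 cos 38.8° = 36.47 m/s (constant).
v_y(t) = 46.8 sin 38.8° − g t = 29.33 − 9.8 × 1.22 = 17.37 m/s.
Speed = √(v_x² + v_y²) = √(1330 + 301.7) = 40.4 m/s.

40.4 m/s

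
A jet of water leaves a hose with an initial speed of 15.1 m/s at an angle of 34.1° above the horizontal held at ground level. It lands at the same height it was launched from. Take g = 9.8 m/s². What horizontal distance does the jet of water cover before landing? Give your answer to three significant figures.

Components: v_x = 15.1 cos 34.1° = 12.50 m/s, v_y = 15.1 sin 34.1° = 8.466 m/s.
Time of flight (same landing height): t = 2 v_y / g = 2 × 8.466 / 9.8 = 1.728 s.
Range: R = v_x · t = 12.50 × 1.728 = 21.6 m.

21.6 m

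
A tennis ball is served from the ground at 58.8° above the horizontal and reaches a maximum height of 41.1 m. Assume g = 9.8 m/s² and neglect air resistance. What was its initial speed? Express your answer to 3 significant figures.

33.2 m/s

At maximum height v_y = 0, so (v₀ sin θ)² = 2 g H.
v₀ sin 58.8° = √(2 × 9.8 × 41.1) = 28.38 m/s.
v₀ = 28.38 / sin 58.8° = 28.38 / 0.8554 = 33.2 m/s.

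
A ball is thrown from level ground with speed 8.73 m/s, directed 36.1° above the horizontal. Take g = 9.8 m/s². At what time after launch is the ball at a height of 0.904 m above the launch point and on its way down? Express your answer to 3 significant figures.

v_y0 = 8.73 sin 36.1° = 5.144 m/s.
Set y = v_y0 t − ½ g t² = 0.904: 4.900 t² − 5.144 t + 0.904 = 0.
t = [5.144 ± √(26.46 − 17.72)] / 9.8 = (5.144 ± 2.956) / 9.8, giving t = 0.223 s or t = 0.827 s.
On the way down corresponds to the larger root: t = 0.827 s.

0.827 s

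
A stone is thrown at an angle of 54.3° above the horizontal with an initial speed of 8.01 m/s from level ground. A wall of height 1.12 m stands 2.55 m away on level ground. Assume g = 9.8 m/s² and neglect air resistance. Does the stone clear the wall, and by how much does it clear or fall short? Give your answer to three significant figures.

Yes — it clears the wall by 0.970 m.

v_x = 8.01 cos 54.3° = 4.674 m/s; v_y0 = 8.01 sin 54.3° = 6.505 m/s.
Time to reach the wall: t = 2.55 / 4.674 = 0.5456 s.
Height at that point: y = 6.505×0.5456 − 4.900×0.5456² = 2.090 m.
That is 2.090 − 1.12 = 0.970 m above the top of the wall, so the stone clears it.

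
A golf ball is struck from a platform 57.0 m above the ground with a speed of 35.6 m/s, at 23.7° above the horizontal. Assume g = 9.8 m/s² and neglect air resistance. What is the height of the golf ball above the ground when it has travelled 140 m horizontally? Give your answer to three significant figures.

v_x = 35.6 cos 23.7° = 32.60 m/s, v_y0 = 35.6 sin 23.7° = 14.31 m/s.
Time to reach x = 140 m: t = x / v_x = 140 / 32.60 = 4.294 s.
y = 57.0 + v_y0 t − ½ g t² = 57.0 + 14.31×4.294 − 4.900×4.294² = 28.1 m.

28.1 m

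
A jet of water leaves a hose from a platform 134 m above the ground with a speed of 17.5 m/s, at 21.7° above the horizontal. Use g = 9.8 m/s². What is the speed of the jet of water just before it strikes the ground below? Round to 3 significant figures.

v_x = 17.5 cos 21.7° = 16.26 m/s is unchanged throughout.
For the vertical component, v_y² = v_y0² + 2 g h = (6.471)² + 2×9.8×134 = 2668, so |v_y| = 51.65 m/s.
Impact speed = √(v_x² + v_y²) = √(264.4 + 2668) = 54.2 m/s.

54.2 m/s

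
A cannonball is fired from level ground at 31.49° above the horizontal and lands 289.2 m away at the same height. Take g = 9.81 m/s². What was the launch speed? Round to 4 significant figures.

56.43 m/s

On level ground, R = v₀² sin(2θ) / g, so v₀ = √(R g / sin 2θ).
sin(2 × 31.49°) = 0.8908.
v₀ = √(289.2 × 9.81 / 0.8908) = √3184.8 = 56.43 m/s.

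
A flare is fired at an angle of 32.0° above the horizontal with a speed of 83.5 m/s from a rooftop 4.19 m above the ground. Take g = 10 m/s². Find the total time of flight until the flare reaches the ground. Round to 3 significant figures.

8.94 s

Vertical component: v_y = 83.5 sin 32.0° = 44.25 m/s.
Taking up as positive with launch at y = 4.19 m, landing at y = 0: 0 = 4.19 + 44.25 t − ½(10) t².
Solving 5.000 t² − 44.25 t − 4.19 = 0 gives t = [44.25 + √(44.25² + 4·5.000·4.19)] / 10.00 = 8.94 s.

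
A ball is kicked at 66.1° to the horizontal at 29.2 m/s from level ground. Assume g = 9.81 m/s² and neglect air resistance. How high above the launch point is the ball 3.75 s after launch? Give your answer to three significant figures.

31.1 m

v_y0 = 29.2 sin 66.1° = 26.70 m/s.
y(t) = v_y0 t − ½ g t² = 26.70×3.75 − 4.905×3.75² = 31.1 m.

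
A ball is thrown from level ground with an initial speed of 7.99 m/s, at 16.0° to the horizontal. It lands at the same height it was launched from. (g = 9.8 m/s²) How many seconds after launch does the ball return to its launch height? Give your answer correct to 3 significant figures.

0.449 s

Vertical component: v_y = 7.99 sin 16.0° = 2.202 m/s.
For a projectile landing at launch height, time of flight is t = 2 v_y / g = 2 × 2.202 / 9.8 = 0.449 s.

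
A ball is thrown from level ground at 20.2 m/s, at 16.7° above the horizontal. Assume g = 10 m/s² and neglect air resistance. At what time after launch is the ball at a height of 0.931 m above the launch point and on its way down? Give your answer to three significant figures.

v_y0 = 20.2 sin 16.7° = 5.805 m/s.
Set y = v_y0 t − ½ g t² = 0.931: 5.000 t² − 5.805 t + 0.931 = 0.
t = [5.805 ± √(33.70 − 18.62)] / 10 = (5.805 ± 3.883) / 10, giving t = 0.192 s or t = 0.969 s.
On the way down corresponds to the larger root: t = 0.969 s.

0.969 s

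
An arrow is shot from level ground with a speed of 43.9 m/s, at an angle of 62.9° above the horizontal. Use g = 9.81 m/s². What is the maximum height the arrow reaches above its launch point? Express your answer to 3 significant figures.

77.8 m

Vertical component of launch velocity: v_y = 43.9 sin 62.9° = 39.08 m/s.
At the highest point the vertical velocity is zero, so v_y² = 2 g h_max.
h_max = (39.08)² / (2 × 9.81) = 1527 / 19.62 = 77.8 m.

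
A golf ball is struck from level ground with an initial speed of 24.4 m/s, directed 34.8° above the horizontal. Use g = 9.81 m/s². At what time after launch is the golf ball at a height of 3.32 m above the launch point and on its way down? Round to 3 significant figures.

v_y0 = 24.4 sin 34.8° = 13.93 m/s.
Set y = v_y0 t − ½ g t² = 3.32: 4.905 t² − 13.93 t + 3.32 = 0.
t = [13.93 ± √(194.0 − 65.14)] / 9.81 = (13.93 ± 11.35) / 9.81, giving t = 0.263 s or t = 2.58 s.
On the way down corresponds to the larger root: t = 2.58 s.

2.58 s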